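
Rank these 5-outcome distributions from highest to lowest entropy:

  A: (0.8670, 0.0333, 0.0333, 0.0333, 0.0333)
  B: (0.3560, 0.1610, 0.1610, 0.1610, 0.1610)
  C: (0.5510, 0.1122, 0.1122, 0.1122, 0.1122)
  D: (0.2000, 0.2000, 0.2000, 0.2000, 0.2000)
D > B > C > A

Key insight: Entropy is maximized by uniform distributions and minimized by concentrated distributions.

Entropies:
  H(A) = 0.8316 bits
  H(B) = 2.2273 bits
  H(C) = 1.8905 bits
  H(D) = 2.3219 bits

Ranking: D > B > C > A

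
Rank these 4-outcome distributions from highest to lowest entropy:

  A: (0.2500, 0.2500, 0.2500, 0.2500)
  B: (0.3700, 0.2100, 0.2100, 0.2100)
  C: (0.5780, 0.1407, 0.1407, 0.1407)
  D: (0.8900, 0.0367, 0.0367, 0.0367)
A > B > C > D

Key insight: Entropy is maximized by uniform distributions and minimized by concentrated distributions.

Entropies:
  H(A) = 2.0000 bits
  H(B) = 1.9492 bits
  H(C) = 1.6512 bits
  H(D) = 0.6743 bits

Ranking: A > B > C > D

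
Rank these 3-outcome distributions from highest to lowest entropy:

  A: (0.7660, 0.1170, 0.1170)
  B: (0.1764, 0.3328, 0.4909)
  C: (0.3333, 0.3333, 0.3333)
C > B > A

Key insight: Entropy is maximized by uniform distributions and minimized by concentrated distributions.

- Uniform distributions have maximum entropy log₂(3) = 1.5850 bits
- The more "peaked" or concentrated a distribution, the lower its entropy

Entropies:
  H(A) = 1.0189 bits
  H(B) = 1.4737 bits
  H(C) = 1.5850 bits

Ranking: C > B > A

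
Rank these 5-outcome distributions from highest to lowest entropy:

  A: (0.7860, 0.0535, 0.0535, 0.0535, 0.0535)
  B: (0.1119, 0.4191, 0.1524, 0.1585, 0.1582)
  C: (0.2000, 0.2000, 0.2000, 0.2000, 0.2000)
C > B > A

Key insight: Entropy is maximized by uniform distributions and minimized by concentrated distributions.

- Uniform distributions have maximum entropy log₂(5) = 2.3219 bits
- The more "peaked" or concentrated a distribution, the lower its entropy

Entropies:
  H(A) = 1.1771 bits
  H(B) = 2.1349 bits
  H(C) = 2.3219 bits

Ranking: C > B > A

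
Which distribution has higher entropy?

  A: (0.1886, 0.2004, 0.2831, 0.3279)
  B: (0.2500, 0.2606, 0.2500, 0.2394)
B

Both distributions are close to uniform, making this a harder comparison.

H(A) = 1.9615 bits
H(B) = 1.9993 bits

The distribution closer to uniform has higher entropy.
Answer: B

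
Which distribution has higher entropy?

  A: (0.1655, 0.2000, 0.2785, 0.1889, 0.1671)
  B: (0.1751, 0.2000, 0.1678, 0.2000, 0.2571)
B

Both distributions are close to uniform, making this a harder comparison.

H(A) = 2.2930 bits
H(B) = 2.3048 bits

The distribution closer to uniform has higher entropy.
Answer: B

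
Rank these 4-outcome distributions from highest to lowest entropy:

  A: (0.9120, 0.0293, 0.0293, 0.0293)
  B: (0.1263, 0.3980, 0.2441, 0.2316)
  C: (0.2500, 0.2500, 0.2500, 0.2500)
C > B > A

Key insight: Entropy is maximized by uniform distributions and minimized by concentrated distributions.

- Uniform distributions have maximum entropy log₂(4) = 2.0000 bits
- The more "peaked" or concentrated a distribution, the lower its entropy

Entropies:
  H(A) = 0.5692 bits
  H(B) = 1.8914 bits
  H(C) = 2.0000 bits

Ranking: C > B > A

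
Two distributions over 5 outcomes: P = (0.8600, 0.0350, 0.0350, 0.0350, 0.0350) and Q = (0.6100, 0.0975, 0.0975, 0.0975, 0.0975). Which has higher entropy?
Q

P is highly concentrated on one outcome (86%), making it nearly deterministic. Q spreads its mass more evenly (max 61%). The more spread-out distribution has higher entropy: H(P) ≈ 0.864 bits, H(Q) ≈ 1.745 bits.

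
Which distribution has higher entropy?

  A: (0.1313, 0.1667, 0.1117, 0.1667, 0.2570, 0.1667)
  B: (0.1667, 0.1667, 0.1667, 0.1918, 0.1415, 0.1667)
B

Both distributions are close to uniform, making this a harder comparison.

H(A) = 2.5340 bits
H(B) = 2.5795 bits

The distribution closer to uniform has higher entropy.
Answer: B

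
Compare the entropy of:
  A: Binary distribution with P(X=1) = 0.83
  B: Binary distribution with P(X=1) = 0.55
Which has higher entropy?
B

For binary distributions, entropy is maximized at p=0.5 and decreases as p moves toward 0 or 1.

H(A) = H(0.83) = 0.6577 bits
H(B) = H(0.55) = 0.9928 bits

Distribution B (p=0.55) is closer to uniform (p=0.5), so it has higher entropy.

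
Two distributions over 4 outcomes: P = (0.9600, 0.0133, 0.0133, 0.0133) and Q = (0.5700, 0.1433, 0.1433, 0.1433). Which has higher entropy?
Q

P is highly concentrated on one outcome (96%), making it nearly deterministic. Q spreads its mass more evenly (max 57%). The more spread-out distribution has higher entropy: H(P) ≈ 0.306 bits, H(Q) ≈ 1.667 bits.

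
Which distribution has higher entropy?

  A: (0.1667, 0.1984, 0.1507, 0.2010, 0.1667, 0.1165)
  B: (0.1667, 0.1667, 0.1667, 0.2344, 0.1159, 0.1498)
A

Both distributions are close to uniform, making this a harder comparison.

H(A) = 2.5627 bits
H(B) = 2.5536 bits

The distribution closer to uniform has higher entropy.
Answer: A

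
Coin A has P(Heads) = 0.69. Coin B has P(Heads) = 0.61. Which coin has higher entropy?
B

For binary distributions, entropy is maximized at p=0.5 and decreases as p moves toward 0 or 1.

H(A) = H(0.69) = 0.8932 bits
H(B) = H(0.61) = 0.9648 bits

Distribution B (p=0.61) is closer to uniform (p=0.5), so it has higher entropy.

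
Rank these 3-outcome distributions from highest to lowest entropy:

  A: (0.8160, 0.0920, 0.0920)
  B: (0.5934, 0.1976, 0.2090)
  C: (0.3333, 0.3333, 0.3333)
C > B > A

Key insight: Entropy is maximized by uniform distributions and minimized by concentrated distributions.

- Uniform distributions have maximum entropy log₂(3) = 1.5850 bits
- The more "peaked" or concentrated a distribution, the lower its entropy

Entropies:
  H(A) = 0.8727 bits
  H(B) = 1.3811 bits
  H(C) = 1.5850 bits

Ranking: C > B > A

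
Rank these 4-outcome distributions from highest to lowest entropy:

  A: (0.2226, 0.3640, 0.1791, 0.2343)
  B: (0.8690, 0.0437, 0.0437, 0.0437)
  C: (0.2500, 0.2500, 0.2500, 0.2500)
C > A > B

Key insight: Entropy is maximized by uniform distributions and minimized by concentrated distributions.

- Uniform distributions have maximum entropy log₂(4) = 2.0000 bits
- The more "peaked" or concentrated a distribution, the lower its entropy

Entropies:
  H(A) = 1.9481 bits
  H(B) = 0.7678 bits
  H(C) = 2.0000 bits

Ranking: C > A > B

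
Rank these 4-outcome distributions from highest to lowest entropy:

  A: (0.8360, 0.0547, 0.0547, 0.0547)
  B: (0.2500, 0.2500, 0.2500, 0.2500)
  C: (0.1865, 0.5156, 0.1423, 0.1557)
B > C > A

Key insight: Entropy is maximized by uniform distributions and minimized by concentrated distributions.

- Uniform distributions have maximum entropy log₂(4) = 2.0000 bits
- The more "peaked" or concentrated a distribution, the lower its entropy

Entropies:
  H(A) = 0.9037 bits
  H(B) = 2.0000 bits
  H(C) = 1.7625 bits

Ranking: B > C > A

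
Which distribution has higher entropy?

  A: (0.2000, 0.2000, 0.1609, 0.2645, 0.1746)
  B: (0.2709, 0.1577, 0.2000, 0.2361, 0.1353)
A

Both distributions are close to uniform, making this a harder comparison.

H(A) = 2.3000 bits
H(B) = 2.2772 bits

The distribution closer to uniform has higher entropy.
Answer: A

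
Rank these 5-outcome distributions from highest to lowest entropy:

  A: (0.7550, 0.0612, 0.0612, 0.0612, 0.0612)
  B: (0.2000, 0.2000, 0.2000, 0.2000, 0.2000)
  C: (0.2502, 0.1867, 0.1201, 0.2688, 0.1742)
B > C > A

Key insight: Entropy is maximized by uniform distributions and minimized by concentrated distributions.

- Uniform distributions have maximum entropy log₂(5) = 2.3219 bits
- The more "peaked" or concentrated a distribution, the lower its entropy

Entropies:
  H(A) = 1.2933 bits
  H(B) = 2.3219 bits
  H(C) = 2.2681 bits

Ranking: B > C > A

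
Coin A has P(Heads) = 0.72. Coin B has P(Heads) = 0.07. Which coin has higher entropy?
A

For binary distributions, entropy is maximized at p=0.5 and decreases as p moves toward 0 or 1.

H(A) = H(0.72) = 0.8555 bits
H(B) = H(0.07) = 0.3659 bits

Distribution A (p=0.72) is closer to uniform (p=0.5), so it has higher entropy.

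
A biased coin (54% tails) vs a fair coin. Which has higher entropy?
Fair coin

The fair coin is uniform (p=0.5), maximizing binary entropy at 1 bit. The biased coin has H(0.54) ≈ 0.995 bits — its outcome is more predictable, so its entropy is lower.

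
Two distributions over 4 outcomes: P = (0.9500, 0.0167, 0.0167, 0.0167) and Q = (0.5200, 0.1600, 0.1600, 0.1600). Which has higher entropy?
Q

P is highly concentrated on one outcome (95%), making it nearly deterministic. Q spreads its mass more evenly (max 52%). The more spread-out distribution has higher entropy: H(P) ≈ 0.366 bits, H(Q) ≈ 1.760 bits.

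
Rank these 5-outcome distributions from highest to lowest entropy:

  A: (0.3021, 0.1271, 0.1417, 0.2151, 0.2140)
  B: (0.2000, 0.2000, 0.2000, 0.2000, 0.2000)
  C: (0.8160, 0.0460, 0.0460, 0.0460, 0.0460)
B > A > C

Key insight: Entropy is maximized by uniform distributions and minimized by concentrated distributions.

- Uniform distributions have maximum entropy log₂(5) = 2.3219 bits
- The more "peaked" or concentrated a distribution, the lower its entropy

Entropies:
  H(A) = 2.2523 bits
  H(B) = 2.3219 bits
  H(C) = 1.0567 bits

Ranking: B > A > C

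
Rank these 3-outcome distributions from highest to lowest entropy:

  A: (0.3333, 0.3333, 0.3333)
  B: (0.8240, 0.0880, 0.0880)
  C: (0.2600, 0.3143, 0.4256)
A > C > B

Key insight: Entropy is maximized by uniform distributions and minimized by concentrated distributions.

- Uniform distributions have maximum entropy log₂(3) = 1.5850 bits
- The more "peaked" or concentrated a distribution, the lower its entropy

Entropies:
  H(A) = 1.5850 bits
  H(B) = 0.8472 bits
  H(C) = 1.5546 bits

Ranking: A > C > B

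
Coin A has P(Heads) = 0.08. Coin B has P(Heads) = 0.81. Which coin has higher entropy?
B

For binary distributions, entropy is maximized at p=0.5 and decreases as p moves toward 0 or 1.

H(A) = H(0.08) = 0.4022 bits
H(B) = H(0.81) = 0.7015 bits

Distribution B (p=0.81) is closer to uniform (p=0.5), so it has higher entropy.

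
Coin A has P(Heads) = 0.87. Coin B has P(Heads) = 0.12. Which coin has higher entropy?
A

For binary distributions, entropy is maximized at p=0.5 and decreases as p moves toward 0 or 1.

H(A) = H(0.87) = 0.5574 bits
H(B) = H(0.12) = 0.5294 bits

Distribution A (p=0.87) is closer to uniform (p=0.5), so it has higher entropy.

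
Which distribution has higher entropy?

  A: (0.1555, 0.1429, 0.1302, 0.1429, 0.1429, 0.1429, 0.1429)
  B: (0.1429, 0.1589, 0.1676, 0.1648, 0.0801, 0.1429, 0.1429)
A

Both distributions are close to uniform, making this a harder comparison.

H(A) = 2.8057 bits
H(B) = 2.7772 bits

The distribution closer to uniform has higher entropy.
Answer: A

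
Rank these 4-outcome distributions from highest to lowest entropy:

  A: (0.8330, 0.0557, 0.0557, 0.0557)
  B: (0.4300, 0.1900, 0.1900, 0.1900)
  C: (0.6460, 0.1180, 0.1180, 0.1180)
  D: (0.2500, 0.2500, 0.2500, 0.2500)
D > B > C > A

Key insight: Entropy is maximized by uniform distributions and minimized by concentrated distributions.

Entropies:
  H(A) = 0.9155 bits
  H(B) = 1.8892 bits
  H(C) = 1.4987 bits
  H(D) = 2.0000 bits

Ranking: D > B > C > A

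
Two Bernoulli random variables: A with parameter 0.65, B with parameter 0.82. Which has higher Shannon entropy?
A

For binary distributions, entropy is maximized at p=0.5 and decreases as p moves toward 0 or 1.

H(A) = H(0.65) = 0.9341 bits
H(B) = H(0.82) = 0.6801 bits

Distribution A (p=0.65) is closer to uniform (p=0.5), so it has higher entropy.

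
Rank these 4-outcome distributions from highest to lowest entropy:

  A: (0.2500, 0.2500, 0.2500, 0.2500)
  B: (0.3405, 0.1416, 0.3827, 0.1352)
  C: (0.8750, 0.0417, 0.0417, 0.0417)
A > B > C

Key insight: Entropy is maximized by uniform distributions and minimized by concentrated distributions.

- Uniform distributions have maximum entropy log₂(4) = 2.0000 bits
- The more "peaked" or concentrated a distribution, the lower its entropy

Entropies:
  H(A) = 2.0000 bits
  H(B) = 1.8492 bits
  H(C) = 0.7417 bits

Ranking: A > B > C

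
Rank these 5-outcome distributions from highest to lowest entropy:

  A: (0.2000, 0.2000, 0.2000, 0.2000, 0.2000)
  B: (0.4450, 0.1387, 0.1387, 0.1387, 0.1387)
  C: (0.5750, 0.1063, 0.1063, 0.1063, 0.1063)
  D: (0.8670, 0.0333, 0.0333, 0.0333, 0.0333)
A > B > C > D

Key insight: Entropy is maximized by uniform distributions and minimized by concentrated distributions.

Entropies:
  H(A) = 2.3219 bits
  H(B) = 2.1013 bits
  H(C) = 1.8337 bits
  H(D) = 0.8316 bits

Ranking: A > B > C > D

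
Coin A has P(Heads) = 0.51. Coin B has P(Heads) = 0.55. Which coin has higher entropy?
A

For binary distributions, entropy is maximized at p=0.5 and decreases as p moves toward 0 or 1.

H(A) = H(0.51) = 0.9997 bits
H(B) = H(0.55) = 0.9928 bits

Distribution A (p=0.51) is closer to uniform (p=0.5), so it has higher entropy.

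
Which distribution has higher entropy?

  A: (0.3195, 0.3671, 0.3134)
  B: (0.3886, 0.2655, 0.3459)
A

Both distributions are close to uniform, making this a harder comparison.

H(A) = 1.5813 bits
H(B) = 1.5676 bits

The distribution closer to uniform has higher entropy.
Answer: A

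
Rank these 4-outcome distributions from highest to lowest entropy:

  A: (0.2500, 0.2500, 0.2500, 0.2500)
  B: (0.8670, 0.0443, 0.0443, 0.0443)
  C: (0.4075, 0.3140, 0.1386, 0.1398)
A > C > B

Key insight: Entropy is maximized by uniform distributions and minimized by concentrated distributions.

- Uniform distributions have maximum entropy log₂(4) = 2.0000 bits
- The more "peaked" or concentrated a distribution, the lower its entropy

Entropies:
  H(A) = 2.0000 bits
  H(B) = 0.7764 bits
  H(C) = 1.8446 bits

Ranking: A > C > B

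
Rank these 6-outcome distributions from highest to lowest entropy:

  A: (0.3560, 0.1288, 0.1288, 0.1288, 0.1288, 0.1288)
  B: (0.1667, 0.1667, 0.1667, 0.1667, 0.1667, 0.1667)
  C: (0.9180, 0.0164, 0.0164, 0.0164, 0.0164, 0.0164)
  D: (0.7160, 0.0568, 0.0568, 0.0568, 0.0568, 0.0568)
B > A > D > C

Key insight: Entropy is maximized by uniform distributions and minimized by concentrated distributions.

Entropies:
  H(A) = 2.4346 bits
  H(B) = 2.5850 bits
  H(C) = 0.5996 bits
  H(D) = 1.5203 bits

Ranking: B > A > D > C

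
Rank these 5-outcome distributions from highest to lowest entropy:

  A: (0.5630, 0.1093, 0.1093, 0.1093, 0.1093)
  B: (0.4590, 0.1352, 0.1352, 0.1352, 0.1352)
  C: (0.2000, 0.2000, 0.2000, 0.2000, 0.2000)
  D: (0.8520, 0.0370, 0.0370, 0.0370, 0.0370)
C > B > A > D

Key insight: Entropy is maximized by uniform distributions and minimized by concentrated distributions.

Entropies:
  H(A) = 1.8625 bits
  H(B) = 2.0771 bits
  H(C) = 2.3219 bits
  H(D) = 0.9008 bits

Ranking: C > B > A > D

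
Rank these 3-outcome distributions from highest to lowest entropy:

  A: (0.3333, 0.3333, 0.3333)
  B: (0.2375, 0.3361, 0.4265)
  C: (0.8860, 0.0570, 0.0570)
A > B > C

Key insight: Entropy is maximized by uniform distributions and minimized by concentrated distributions.

- Uniform distributions have maximum entropy log₂(3) = 1.5850 bits
- The more "peaked" or concentrated a distribution, the lower its entropy

Entropies:
  H(A) = 1.5850 bits
  H(B) = 1.5456 bits
  H(C) = 0.6259 bits

Ranking: A > B > C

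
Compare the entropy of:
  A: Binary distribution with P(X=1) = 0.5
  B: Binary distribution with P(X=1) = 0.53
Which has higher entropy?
A

For binary distributions, entropy is maximized at p=0.5 and decreases as p moves toward 0 or 1.

H(A) = H(0.5) = 1.0000 bits
H(B) = H(0.53) = 0.9974 bits

Distribution A (p=0.5) is closer to uniform (p=0.5), so it has higher entropy.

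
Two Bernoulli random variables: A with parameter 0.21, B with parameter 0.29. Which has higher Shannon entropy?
B

For binary distributions, entropy is maximized at p=0.5 and decreases as p moves toward 0 or 1.

H(A) = H(0.21) = 0.7415 bits
H(B) = H(0.29) = 0.8687 bits

Distribution B (p=0.29) is closer to uniform (p=0.5), so it has higher entropy.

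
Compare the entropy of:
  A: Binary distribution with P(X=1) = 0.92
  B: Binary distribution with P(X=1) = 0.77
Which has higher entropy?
B

For binary distributions, entropy is maximized at p=0.5 and decreases as p moves toward 0 or 1.

H(A) = H(0.92) = 0.4022 bits
H(B) = H(0.77) = 0.7780 bits

Distribution B (p=0.77) is closer to uniform (p=0.5), so it has higher entropy.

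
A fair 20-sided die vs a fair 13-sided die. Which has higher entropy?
20-sided die

Both are uniform distributions; for uniform over n outcomes, H = log₂(n). H(20-sided) = log₂(20) = 4.322 bits and H(13-sided) = log₂(13) = 3.700 bits. More outcomes in a uniform distribution means higher entropy.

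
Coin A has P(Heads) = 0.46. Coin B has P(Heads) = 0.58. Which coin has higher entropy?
A

For binary distributions, entropy is maximized at p=0.5 and decreases as p moves toward 0 or 1.

H(A) = H(0.46) = 0.9954 bits
H(B) = H(0.58) = 0.9815 bits

Distribution A (p=0.46) is closer to uniform (p=0.5), so it has higher entropy.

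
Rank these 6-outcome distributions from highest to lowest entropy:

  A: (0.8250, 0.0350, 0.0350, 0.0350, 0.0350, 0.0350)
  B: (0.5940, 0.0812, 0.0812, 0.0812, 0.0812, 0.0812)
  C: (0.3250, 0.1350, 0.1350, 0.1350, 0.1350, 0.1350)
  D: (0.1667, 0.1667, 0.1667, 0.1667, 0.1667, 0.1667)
D > C > B > A

Key insight: Entropy is maximized by uniform distributions and minimized by concentrated distributions.

Entropies:
  H(A) = 1.0754 bits
  H(B) = 1.9171 bits
  H(C) = 2.4770 bits
  H(D) = 2.5850 bits

Ranking: D > C > B > A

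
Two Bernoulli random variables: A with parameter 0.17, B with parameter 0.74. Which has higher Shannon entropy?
B

For binary distributions, entropy is maximized at p=0.5 and decreases as p moves toward 0 or 1.

H(A) = H(0.17) = 0.6577 bits
H(B) = H(0.74) = 0.8267 bits

Distribution B (p=0.74) is closer to uniform (p=0.5), so it has higher entropy.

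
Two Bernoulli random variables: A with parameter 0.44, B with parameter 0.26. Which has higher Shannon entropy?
A

For binary distributions, entropy is maximized at p=0.5 and decreases as p moves toward 0 or 1.

H(A) = H(0.44) = 0.9896 bits
H(B) = H(0.26) = 0.8267 bits

Distribution A (p=0.44) is closer to uniform (p=0.5), so it has higher entropy.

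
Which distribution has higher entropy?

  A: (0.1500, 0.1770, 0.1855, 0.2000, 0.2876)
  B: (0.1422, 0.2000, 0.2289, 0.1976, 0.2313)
B

Both distributions are close to uniform, making this a harder comparison.

H(A) = 2.2850 bits
H(B) = 2.3023 bits

The distribution closer to uniform has higher entropy.
Answer: B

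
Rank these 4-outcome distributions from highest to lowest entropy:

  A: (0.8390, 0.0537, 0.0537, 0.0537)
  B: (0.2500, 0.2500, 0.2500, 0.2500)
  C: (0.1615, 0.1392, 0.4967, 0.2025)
B > C > A

Key insight: Entropy is maximized by uniform distributions and minimized by concentrated distributions.

- Uniform distributions have maximum entropy log₂(4) = 2.0000 bits
- The more "peaked" or concentrated a distribution, the lower its entropy

Entropies:
  H(A) = 0.8919 bits
  H(B) = 2.0000 bits
  H(C) = 1.7889 bits

Ranking: B > C > A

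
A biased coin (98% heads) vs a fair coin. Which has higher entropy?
Fair coin

The fair coin is uniform (p=0.5), maximizing binary entropy at 1 bit. The biased coin has H(0.98) ≈ 0.141 bits — its outcome is more predictable, so its entropy is lower.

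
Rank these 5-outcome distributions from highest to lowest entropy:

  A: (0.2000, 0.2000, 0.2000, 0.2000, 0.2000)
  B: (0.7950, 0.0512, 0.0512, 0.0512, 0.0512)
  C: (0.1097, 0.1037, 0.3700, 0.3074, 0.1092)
A > C > B

Key insight: Entropy is maximized by uniform distributions and minimized by concentrated distributions.

- Uniform distributions have maximum entropy log₂(5) = 2.3219 bits
- The more "peaked" or concentrated a distribution, the lower its entropy

Entropies:
  H(A) = 2.3219 bits
  H(B) = 1.1418 bits
  H(C) = 2.0915 bits

Ranking: A > C > B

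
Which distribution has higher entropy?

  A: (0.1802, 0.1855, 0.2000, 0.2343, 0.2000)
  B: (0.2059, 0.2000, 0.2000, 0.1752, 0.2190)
B

Both distributions are close to uniform, making this a harder comparison.

H(A) = 2.3157 bits
H(B) = 2.3182 bits

The distribution closer to uniform has higher entropy.
Answer: B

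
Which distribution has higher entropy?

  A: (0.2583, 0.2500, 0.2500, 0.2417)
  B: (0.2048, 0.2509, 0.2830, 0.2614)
A

Both distributions are close to uniform, making this a harder comparison.

H(A) = 1.9996 bits
H(B) = 1.9903 bits

The distribution closer to uniform has higher entropy.
Answer: A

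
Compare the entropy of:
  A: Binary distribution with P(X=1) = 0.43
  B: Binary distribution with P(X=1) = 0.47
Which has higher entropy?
B

For binary distributions, entropy is maximized at p=0.5 and decreases as p moves toward 0 or 1.

H(A) = H(0.43) = 0.9858 bits
H(B) = H(0.47) = 0.9974 bits

Distribution B (p=0.47) is closer to uniform (p=0.5), so it has higher entropy.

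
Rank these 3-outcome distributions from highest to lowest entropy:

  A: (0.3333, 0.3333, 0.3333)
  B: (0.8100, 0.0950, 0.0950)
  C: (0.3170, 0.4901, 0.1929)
A > C > B

Key insight: Entropy is maximized by uniform distributions and minimized by concentrated distributions.

- Uniform distributions have maximum entropy log₂(3) = 1.5850 bits
- The more "peaked" or concentrated a distribution, the lower its entropy

Entropies:
  H(A) = 1.5850 bits
  H(B) = 0.8915 bits
  H(C) = 1.4876 bits

Ranking: A > C > B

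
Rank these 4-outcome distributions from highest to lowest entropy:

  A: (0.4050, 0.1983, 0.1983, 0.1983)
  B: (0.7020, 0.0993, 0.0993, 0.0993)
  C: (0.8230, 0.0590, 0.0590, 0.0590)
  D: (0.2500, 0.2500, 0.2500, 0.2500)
D > A > B > C

Key insight: Entropy is maximized by uniform distributions and minimized by concentrated distributions.

Entropies:
  H(A) = 1.9169 bits
  H(B) = 1.3512 bits
  H(C) = 0.9540 bits
  H(D) = 2.0000 bits

Ranking: D > A > B > C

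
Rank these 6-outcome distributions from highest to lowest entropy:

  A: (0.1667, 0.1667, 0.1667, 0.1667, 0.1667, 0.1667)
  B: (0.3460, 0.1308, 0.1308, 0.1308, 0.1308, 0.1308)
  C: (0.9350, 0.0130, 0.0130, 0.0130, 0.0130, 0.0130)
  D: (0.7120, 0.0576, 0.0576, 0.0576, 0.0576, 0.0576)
A > B > D > C

Key insight: Entropy is maximized by uniform distributions and minimized by concentrated distributions.

Entropies:
  H(A) = 2.5850 bits
  H(B) = 2.4490 bits
  H(C) = 0.4979 bits
  H(D) = 1.5348 bits

Ranking: A > B > D > C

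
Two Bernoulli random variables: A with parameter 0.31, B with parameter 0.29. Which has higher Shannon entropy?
A

For binary distributions, entropy is maximized at p=0.5 and decreases as p moves toward 0 or 1.

H(A) = H(0.31) = 0.8932 bits
H(B) = H(0.29) = 0.8687 bits

Distribution A (p=0.31) is closer to uniform (p=0.5), so it has higher entropy.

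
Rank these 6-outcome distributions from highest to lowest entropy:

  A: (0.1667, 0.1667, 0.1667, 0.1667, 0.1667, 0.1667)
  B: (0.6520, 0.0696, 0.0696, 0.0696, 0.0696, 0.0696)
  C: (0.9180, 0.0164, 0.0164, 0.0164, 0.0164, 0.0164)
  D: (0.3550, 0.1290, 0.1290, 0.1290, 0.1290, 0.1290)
A > D > B > C

Key insight: Entropy is maximized by uniform distributions and minimized by concentrated distributions.

Entropies:
  H(A) = 2.5850 bits
  H(B) = 1.7403 bits
  H(C) = 0.5996 bits
  H(D) = 2.4361 bits

Ranking: A > D > B > C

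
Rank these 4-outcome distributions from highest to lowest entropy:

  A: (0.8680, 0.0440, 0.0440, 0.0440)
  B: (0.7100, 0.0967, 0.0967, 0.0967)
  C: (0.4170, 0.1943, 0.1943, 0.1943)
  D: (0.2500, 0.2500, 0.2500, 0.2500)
D > C > B > A

Key insight: Entropy is maximized by uniform distributions and minimized by concentrated distributions.

Entropies:
  H(A) = 0.7721 bits
  H(B) = 1.3284 bits
  H(C) = 1.9041 bits
  H(D) = 2.0000 bits

Ranking: D > C > B > A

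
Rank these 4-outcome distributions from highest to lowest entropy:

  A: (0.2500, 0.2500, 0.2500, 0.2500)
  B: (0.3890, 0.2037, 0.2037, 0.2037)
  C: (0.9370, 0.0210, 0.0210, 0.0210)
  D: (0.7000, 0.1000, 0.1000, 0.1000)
A > B > D > C

Key insight: Entropy is maximized by uniform distributions and minimized by concentrated distributions.

Entropies:
  H(A) = 2.0000 bits
  H(B) = 1.9326 bits
  H(C) = 0.4391 bits
  H(D) = 1.3568 bits

Ranking: A > B > D > C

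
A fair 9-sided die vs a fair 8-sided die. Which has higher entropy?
9-sided die

Both are uniform distributions; for uniform over n outcomes, H = log₂(n). H(9-sided) = log₂(9) = 3.170 bits and H(8-sided) = log₂(8) = 3.000 bits. More outcomes in a uniform distribution means higher entropy.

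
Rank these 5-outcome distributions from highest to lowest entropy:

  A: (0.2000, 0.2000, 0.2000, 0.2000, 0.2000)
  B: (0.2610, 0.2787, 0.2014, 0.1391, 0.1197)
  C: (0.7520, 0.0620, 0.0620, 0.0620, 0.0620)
A > B > C

Key insight: Entropy is maximized by uniform distributions and minimized by concentrated distributions.

- Uniform distributions have maximum entropy log₂(5) = 2.3219 bits
- The more "peaked" or concentrated a distribution, the lower its entropy

Entropies:
  H(A) = 2.3219 bits
  H(B) = 2.2476 bits
  H(C) = 1.3041 bits

Ranking: A > B > C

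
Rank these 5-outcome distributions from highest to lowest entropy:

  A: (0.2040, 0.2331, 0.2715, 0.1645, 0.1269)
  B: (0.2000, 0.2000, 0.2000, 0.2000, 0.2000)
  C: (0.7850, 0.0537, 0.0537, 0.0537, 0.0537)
B > A > C

Key insight: Entropy is maximized by uniform distributions and minimized by concentrated distributions.

- Uniform distributions have maximum entropy log₂(5) = 2.3219 bits
- The more "peaked" or concentrated a distribution, the lower its entropy

Entropies:
  H(A) = 2.2745 bits
  H(B) = 2.3219 bits
  H(C) = 1.1809 bits

Ranking: B > A > C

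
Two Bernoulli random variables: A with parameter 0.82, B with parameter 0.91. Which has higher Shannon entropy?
A

For binary distributions, entropy is maximized at p=0.5 and decreases as p moves toward 0 or 1.

H(A) = H(0.82) = 0.6801 bits
H(B) = H(0.91) = 0.4365 bits

Distribution A (p=0.82) is closer to uniform (p=0.5), so it has higher entropy.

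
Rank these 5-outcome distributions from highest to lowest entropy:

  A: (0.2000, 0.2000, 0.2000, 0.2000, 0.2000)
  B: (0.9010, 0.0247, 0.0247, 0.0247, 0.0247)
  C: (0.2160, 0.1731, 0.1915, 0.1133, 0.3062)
A > C > B

Key insight: Entropy is maximized by uniform distributions and minimized by concentrated distributions.

- Uniform distributions have maximum entropy log₂(5) = 2.3219 bits
- The more "peaked" or concentrated a distribution, the lower its entropy

Entropies:
  H(A) = 2.3219 bits
  H(B) = 0.6638 bits
  H(C) = 2.2509 bits

Ranking: A > C > B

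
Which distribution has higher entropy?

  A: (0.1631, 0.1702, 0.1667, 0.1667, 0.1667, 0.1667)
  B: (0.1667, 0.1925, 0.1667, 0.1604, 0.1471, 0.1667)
A

Both distributions are close to uniform, making this a harder comparison.

H(A) = 2.5849 bits
H(B) = 2.5803 bits

The distribution closer to uniform has higher entropy.
Answer: A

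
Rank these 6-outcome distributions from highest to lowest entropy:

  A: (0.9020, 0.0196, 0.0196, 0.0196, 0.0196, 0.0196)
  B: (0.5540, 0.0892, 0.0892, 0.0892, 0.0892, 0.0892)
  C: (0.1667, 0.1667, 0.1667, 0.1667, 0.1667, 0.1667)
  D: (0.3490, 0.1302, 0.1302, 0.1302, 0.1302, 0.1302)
C > D > B > A

Key insight: Entropy is maximized by uniform distributions and minimized by concentrated distributions.

Entropies:
  H(A) = 0.6902 bits
  H(B) = 2.0271 bits
  H(C) = 2.5850 bits
  H(D) = 2.4447 bits

Ranking: C > D > B > A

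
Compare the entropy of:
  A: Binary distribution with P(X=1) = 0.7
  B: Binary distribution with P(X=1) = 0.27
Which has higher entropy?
A

For binary distributions, entropy is maximized at p=0.5 and decreases as p moves toward 0 or 1.

H(A) = H(0.7) = 0.8813 bits
H(B) = H(0.27) = 0.8415 bits

Distribution A (p=0.7) is closer to uniform (p=0.5), so it has higher entropy.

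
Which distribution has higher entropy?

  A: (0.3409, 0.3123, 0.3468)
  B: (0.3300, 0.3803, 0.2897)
A

Both distributions are close to uniform, making this a harder comparison.

H(A) = 1.5835 bits
H(B) = 1.5761 bits

The distribution closer to uniform has higher entropy.
Answer: A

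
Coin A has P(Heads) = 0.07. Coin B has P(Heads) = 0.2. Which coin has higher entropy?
B

For binary distributions, entropy is maximized at p=0.5 and decreases as p moves toward 0 or 1.

H(A) = H(0.07) = 0.3659 bits
H(B) = H(0.2) = 0.7219 bits

Distribution B (p=0.2) is closer to uniform (p=0.5), so it has higher entropy.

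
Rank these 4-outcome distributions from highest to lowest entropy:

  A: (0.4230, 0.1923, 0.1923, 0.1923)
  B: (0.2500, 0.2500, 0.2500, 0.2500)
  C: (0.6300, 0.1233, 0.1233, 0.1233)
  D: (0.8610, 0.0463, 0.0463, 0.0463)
B > A > C > D

Key insight: Entropy is maximized by uniform distributions and minimized by concentrated distributions.

Entropies:
  H(A) = 1.8973 bits
  H(B) = 2.0000 bits
  H(C) = 1.5371 bits
  H(D) = 0.8019 bits

Ranking: B > A > C > D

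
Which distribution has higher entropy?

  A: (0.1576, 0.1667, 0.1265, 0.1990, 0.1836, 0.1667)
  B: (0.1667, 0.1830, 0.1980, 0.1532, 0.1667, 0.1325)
B

Both distributions are close to uniform, making this a harder comparison.

H(A) = 2.5715 bits
H(B) = 2.5736 bits

The distribution closer to uniform has higher entropy.
Answer: B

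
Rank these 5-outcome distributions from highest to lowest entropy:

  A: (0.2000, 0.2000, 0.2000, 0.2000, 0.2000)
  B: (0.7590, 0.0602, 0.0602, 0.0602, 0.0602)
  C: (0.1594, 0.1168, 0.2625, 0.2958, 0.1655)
A > C > B

Key insight: Entropy is maximized by uniform distributions and minimized by concentrated distributions.

- Uniform distributions have maximum entropy log₂(5) = 2.3219 bits
- The more "peaked" or concentrated a distribution, the lower its entropy

Entropies:
  H(A) = 2.3219 bits
  H(B) = 1.2787 bits
  H(C) = 2.2400 bits

Ranking: A > C > B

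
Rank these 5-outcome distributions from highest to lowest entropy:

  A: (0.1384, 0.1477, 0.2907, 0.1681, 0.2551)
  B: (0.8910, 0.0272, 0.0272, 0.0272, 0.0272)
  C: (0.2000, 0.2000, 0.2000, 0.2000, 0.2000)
C > A > B

Key insight: Entropy is maximized by uniform distributions and minimized by concentrated distributions.

- Uniform distributions have maximum entropy log₂(5) = 2.3219 bits
- The more "peaked" or concentrated a distribution, the lower its entropy

Entropies:
  H(A) = 2.2558 bits
  H(B) = 0.7149 bits
  H(C) = 2.3219 bits

Ranking: C > A > B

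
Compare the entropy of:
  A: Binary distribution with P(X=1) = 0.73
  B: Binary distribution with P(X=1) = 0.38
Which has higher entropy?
B

For binary distributions, entropy is maximized at p=0.5 and decreases as p moves toward 0 or 1.

H(A) = H(0.73) = 0.8415 bits
H(B) = H(0.38) = 0.9580 bits

Distribution B (p=0.38) is closer to uniform (p=0.5), so it has higher entropy.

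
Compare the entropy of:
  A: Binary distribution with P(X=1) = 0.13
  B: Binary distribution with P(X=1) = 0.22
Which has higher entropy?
B

For binary distributions, entropy is maximized at p=0.5 and decreases as p moves toward 0 or 1.

H(A) = H(0.13) = 0.5574 bits
H(B) = H(0.22) = 0.7602 bits

Distribution B (p=0.22) is closer to uniform (p=0.5), so it has higher entropy.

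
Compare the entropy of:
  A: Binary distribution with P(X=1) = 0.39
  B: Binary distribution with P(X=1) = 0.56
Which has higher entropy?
B

For binary distributions, entropy is maximized at p=0.5 and decreases as p moves toward 0 or 1.

H(A) = H(0.39) = 0.9648 bits
H(B) = H(0.56) = 0.9896 bits

Distribution B (p=0.56) is closer to uniform (p=0.5), so it has higher entropy.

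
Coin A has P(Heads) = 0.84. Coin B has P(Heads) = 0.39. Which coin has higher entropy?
B

For binary distributions, entropy is maximized at p=0.5 and decreases as p moves toward 0 or 1.

H(A) = H(0.84) = 0.6343 bits
H(B) = H(0.39) = 0.9648 bits

Distribution B (p=0.39) is closer to uniform (p=0.5), so it has higher entropy.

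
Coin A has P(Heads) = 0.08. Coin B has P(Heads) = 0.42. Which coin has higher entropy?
B

For binary distributions, entropy is maximized at p=0.5 and decreases as p moves toward 0 or 1.

H(A) = H(0.08) = 0.4022 bits
H(B) = H(0.42) = 0.9815 bits

Distribution B (p=0.42) is closer to uniform (p=0.5), so it has higher entropy.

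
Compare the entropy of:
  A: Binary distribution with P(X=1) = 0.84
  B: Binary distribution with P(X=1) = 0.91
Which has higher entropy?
A

For binary distributions, entropy is maximized at p=0.5 and decreases as p moves toward 0 or 1.

H(A) = H(0.84) = 0.6343 bits
H(B) = H(0.91) = 0.4365 bits

Distribution A (p=0.84) is closer to uniform (p=0.5), so it has higher entropy.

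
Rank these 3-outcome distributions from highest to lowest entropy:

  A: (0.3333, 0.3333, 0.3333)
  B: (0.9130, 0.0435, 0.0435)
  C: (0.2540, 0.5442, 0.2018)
A > C > B

Key insight: Entropy is maximized by uniform distributions and minimized by concentrated distributions.

- Uniform distributions have maximum entropy log₂(3) = 1.5850 bits
- The more "peaked" or concentrated a distribution, the lower its entropy

Entropies:
  H(A) = 1.5850 bits
  H(B) = 0.5134 bits
  H(C) = 1.4459 bits

Ranking: A > C > B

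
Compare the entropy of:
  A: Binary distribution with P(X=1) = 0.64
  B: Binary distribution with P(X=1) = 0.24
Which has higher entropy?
A

For binary distributions, entropy is maximized at p=0.5 and decreases as p moves toward 0 or 1.

H(A) = H(0.64) = 0.9427 bits
H(B) = H(0.24) = 0.7950 bits

Distribution A (p=0.64) is closer to uniform (p=0.5), so it has higher entropy.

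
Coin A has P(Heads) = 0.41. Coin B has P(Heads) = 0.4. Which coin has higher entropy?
A

For binary distributions, entropy is maximized at p=0.5 and decreases as p moves toward 0 or 1.

H(A) = H(0.41) = 0.9765 bits
H(B) = H(0.4) = 0.9710 bits

Distribution A (p=0.41) is closer to uniform (p=0.5), so it has higher entropy.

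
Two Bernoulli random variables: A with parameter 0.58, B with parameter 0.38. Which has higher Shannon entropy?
A

For binary distributions, entropy is maximized at p=0.5 and decreases as p moves toward 0 or 1.

H(A) = H(0.58) = 0.9815 bits
H(B) = H(0.38) = 0.9580 bits

Distribution A (p=0.58) is closer to uniform (p=0.5), so it has higher entropy.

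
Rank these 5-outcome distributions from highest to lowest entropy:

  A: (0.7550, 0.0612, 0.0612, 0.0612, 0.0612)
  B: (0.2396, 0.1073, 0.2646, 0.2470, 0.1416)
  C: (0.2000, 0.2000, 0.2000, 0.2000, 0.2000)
C > B > A

Key insight: Entropy is maximized by uniform distributions and minimized by concentrated distributions.

- Uniform distributions have maximum entropy log₂(5) = 2.3219 bits
- The more "peaked" or concentrated a distribution, the lower its entropy

Entropies:
  H(A) = 1.2933 bits
  H(B) = 2.2445 bits
  H(C) = 2.3219 bits

Ranking: C > B > A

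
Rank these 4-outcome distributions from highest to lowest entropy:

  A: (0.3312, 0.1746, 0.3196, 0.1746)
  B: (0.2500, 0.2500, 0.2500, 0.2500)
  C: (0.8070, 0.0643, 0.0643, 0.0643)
B > A > C

Key insight: Entropy is maximized by uniform distributions and minimized by concentrated distributions.

- Uniform distributions have maximum entropy log₂(4) = 2.0000 bits
- The more "peaked" or concentrated a distribution, the lower its entropy

Entropies:
  H(A) = 1.9332 bits
  H(B) = 2.0000 bits
  H(C) = 1.0136 bits

Ranking: B > A > C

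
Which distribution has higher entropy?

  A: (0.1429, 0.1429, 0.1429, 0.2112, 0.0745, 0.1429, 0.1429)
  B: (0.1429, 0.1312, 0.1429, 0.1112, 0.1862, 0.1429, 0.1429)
B

Both distributions are close to uniform, making this a harder comparison.

H(A) = 2.7582 bits
H(B) = 2.7925 bits

The distribution closer to uniform has higher entropy.
Answer: B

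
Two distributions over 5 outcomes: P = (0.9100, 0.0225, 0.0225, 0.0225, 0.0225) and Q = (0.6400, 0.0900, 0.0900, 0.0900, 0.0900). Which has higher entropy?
Q

P is highly concentrated on one outcome (91%), making it nearly deterministic. Q spreads its mass more evenly (max 64%). The more spread-out distribution has higher entropy: H(P) ≈ 0.616 bits, H(Q) ≈ 1.663 bits.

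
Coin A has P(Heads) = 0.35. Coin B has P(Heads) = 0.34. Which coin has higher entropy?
A

For binary distributions, entropy is maximized at p=0.5 and decreases as p moves toward 0 or 1.

H(A) = H(0.35) = 0.9341 bits
H(B) = H(0.34) = 0.9248 bits

Distribution A (p=0.35) is closer to uniform (p=0.5), so it has higher entropy.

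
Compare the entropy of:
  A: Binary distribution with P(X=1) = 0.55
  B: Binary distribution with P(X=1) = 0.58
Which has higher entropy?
A

For binary distributions, entropy is maximized at p=0.5 and decreases as p moves toward 0 or 1.

H(A) = H(0.55) = 0.9928 bits
H(B) = H(0.58) = 0.9815 bits

Distribution A (p=0.55) is closer to uniform (p=0.5), so it has higher entropy.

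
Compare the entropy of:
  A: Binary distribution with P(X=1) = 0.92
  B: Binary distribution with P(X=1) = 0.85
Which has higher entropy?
B

For binary distributions, entropy is maximized at p=0.5 and decreases as p moves toward 0 or 1.

H(A) = H(0.92) = 0.4022 bits
H(B) = H(0.85) = 0.6098 bits

Distribution B (p=0.85) is closer to uniform (p=0.5), so it has higher entropy.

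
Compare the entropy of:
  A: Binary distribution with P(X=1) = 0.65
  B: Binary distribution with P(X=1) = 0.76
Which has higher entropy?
A

For binary distributions, entropy is maximized at p=0.5 and decreases as p moves toward 0 or 1.

H(A) = H(0.65) = 0.9341 bits
H(B) = H(0.76) = 0.7950 bits

Distribution A (p=0.65) is closer to uniform (p=0.5), so it has higher entropy.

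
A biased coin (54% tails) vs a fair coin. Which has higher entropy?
Fair coin

The fair coin is uniform (p=0.5), maximizing binary entropy at 1 bit. The biased coin has H(0.54) ≈ 0.995 bits — its outcome is more predictable, so its entropy is lower.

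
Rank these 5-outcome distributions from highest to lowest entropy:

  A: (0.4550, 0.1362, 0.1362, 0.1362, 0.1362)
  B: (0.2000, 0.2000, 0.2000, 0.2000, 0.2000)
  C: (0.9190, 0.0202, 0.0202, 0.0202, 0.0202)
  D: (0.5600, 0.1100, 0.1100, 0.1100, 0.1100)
B > A > D > C

Key insight: Entropy is maximized by uniform distributions and minimized by concentrated distributions.

Entropies:
  H(A) = 2.0841 bits
  H(B) = 2.3219 bits
  H(C) = 0.5677 bits
  H(D) = 1.8696 bits

Ranking: B > A > D > C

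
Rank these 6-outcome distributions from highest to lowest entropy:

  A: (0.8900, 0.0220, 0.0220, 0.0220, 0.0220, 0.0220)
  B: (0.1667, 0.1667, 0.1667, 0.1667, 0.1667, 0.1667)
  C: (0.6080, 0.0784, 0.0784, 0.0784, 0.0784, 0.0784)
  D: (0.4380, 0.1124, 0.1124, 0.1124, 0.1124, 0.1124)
B > D > C > A

Key insight: Entropy is maximized by uniform distributions and minimized by concentrated distributions.

Entropies:
  H(A) = 0.7553 bits
  H(B) = 2.5850 bits
  H(C) = 1.8763 bits
  H(D) = 2.2938 bits

Ranking: B > D > C > A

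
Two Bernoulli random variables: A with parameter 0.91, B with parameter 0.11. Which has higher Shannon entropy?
B

For binary distributions, entropy is maximized at p=0.5 and decreases as p moves toward 0 or 1.

H(A) = H(0.91) = 0.4365 bits
H(B) = H(0.11) = 0.4999 bits

Distribution B (p=0.11) is closer to uniform (p=0.5), so it has higher entropy.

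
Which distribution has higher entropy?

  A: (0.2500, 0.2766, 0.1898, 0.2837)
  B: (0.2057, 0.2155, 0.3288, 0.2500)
A

Both distributions are close to uniform, making this a harder comparison.

H(A) = 1.9835 bits
H(B) = 1.9741 bits

The distribution closer to uniform has higher entropy.
Answer: A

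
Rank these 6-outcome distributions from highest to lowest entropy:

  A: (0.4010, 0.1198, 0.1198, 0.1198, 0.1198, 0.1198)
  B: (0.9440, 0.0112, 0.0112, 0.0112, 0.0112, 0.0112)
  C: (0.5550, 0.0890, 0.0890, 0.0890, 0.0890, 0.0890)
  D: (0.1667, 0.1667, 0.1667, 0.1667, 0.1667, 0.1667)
D > A > C > B

Key insight: Entropy is maximized by uniform distributions and minimized by concentrated distributions.

Entropies:
  H(A) = 2.3624 bits
  H(B) = 0.4414 bits
  H(C) = 2.0245 bits
  H(D) = 2.5850 bits

Ranking: D > A > C > B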